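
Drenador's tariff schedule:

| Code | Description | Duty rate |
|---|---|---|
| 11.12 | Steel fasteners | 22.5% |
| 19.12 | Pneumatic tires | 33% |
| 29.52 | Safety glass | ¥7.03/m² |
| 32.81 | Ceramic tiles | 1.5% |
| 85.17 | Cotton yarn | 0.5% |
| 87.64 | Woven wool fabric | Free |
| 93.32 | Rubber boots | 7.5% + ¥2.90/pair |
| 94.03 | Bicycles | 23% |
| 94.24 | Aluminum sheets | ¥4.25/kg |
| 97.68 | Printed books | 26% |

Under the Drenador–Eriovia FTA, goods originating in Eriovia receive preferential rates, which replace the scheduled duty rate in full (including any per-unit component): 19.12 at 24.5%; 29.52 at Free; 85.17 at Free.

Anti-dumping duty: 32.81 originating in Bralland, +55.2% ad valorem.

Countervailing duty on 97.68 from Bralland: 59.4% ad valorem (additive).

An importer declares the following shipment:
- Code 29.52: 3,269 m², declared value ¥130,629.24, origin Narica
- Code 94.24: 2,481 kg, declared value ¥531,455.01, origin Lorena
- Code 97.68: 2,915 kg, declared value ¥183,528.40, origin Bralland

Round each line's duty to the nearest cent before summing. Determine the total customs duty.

Line 1 (29.52, Narica, 3,269 m², ¥130,629.24):
Base rate for 29.52 is ¥7.03/m².
29.52 has an FTA preferential rate, but origin Narica is not Eriovia; base rate stands.
Duty = 3,269 × ¥7.03 = ¥22,981.07.
Line 2 (94.24, Lorena, 2,481 kg, ¥531,455.01):
Base rate for 94.24 is ¥4.25/kg.
Duty = 2,481 × ¥4.25 = ¥10,544.25.
Line 3 (97.68, Bralland, 2,915 kg, ¥183,528.40):
Base rate for 97.68 is 26%.
Additional duty on 97.68 from Bralland: +59.4%. Applied ad valorem rate: 26% + 59.4% = 85.4%.
Duty = ¥183,528.40 × 85.4% = ¥156,733.25.
Total = ¥22,981.07 + ¥10,544.25 + ¥156,733.25 = ¥190,258.57.

¥190,258.57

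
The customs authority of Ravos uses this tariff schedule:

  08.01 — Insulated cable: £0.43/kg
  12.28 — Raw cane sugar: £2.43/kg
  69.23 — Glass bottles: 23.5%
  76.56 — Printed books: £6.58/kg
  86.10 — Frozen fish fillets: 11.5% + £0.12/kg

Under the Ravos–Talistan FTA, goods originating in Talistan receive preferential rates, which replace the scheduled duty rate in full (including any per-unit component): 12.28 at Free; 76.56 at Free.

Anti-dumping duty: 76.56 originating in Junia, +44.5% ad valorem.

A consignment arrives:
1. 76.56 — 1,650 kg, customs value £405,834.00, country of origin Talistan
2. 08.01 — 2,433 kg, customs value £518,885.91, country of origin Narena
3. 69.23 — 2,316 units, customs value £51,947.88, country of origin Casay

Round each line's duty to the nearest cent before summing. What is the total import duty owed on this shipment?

Line 1 (76.56, Talistan, 1,650 kg, £405,834.00):
Base rate for 76.56 is £6.58/kg.
Origin Talistan qualifies under the Ravos–Talistan agreement and 76.56 is covered: preferential rate Free applies instead.
The additional-duty order on 76.56 targets Junia, not Talistan; it does not apply.
Duty = £405,834.00 × 0% = £0.00.
Line 2 (08.01, Narena, 2,433 kg, £518,885.91):
Base rate for 08.01 is £0.43/kg.
Duty = 2,433 × £0.43 = £1,046.19.
Line 3 (69.23, Casay, 2,316 units, £51,947.88):
Base rate for 69.23 is 23.5%.
Duty = £51,947.88 × 23.5% = £12,207.75.
Total = £0.00 + £1,046.19 + £12,207.75 = £13,253.94.

£13,253.94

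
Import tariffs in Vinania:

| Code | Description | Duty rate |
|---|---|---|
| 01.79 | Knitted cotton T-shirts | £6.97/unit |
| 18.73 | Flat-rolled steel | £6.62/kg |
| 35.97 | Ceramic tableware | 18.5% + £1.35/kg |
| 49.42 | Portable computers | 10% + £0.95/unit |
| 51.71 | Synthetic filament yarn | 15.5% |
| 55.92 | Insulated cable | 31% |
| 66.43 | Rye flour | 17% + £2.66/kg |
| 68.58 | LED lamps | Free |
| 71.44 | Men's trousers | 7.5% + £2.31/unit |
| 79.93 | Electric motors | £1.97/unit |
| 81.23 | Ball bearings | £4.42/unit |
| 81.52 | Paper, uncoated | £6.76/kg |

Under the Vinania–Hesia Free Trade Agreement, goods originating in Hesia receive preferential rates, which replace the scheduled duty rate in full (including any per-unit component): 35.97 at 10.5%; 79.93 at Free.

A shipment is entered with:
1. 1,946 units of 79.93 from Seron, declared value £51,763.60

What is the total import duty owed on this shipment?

Line 1 (79.93, Seron, 1,946 units, £51,763.60):
Base rate for 79.93 is £1.97/unit.
79.93 has an FTA preferential rate, but origin Seron is not Hesia; base rate stands.
Duty = 1,946 × £1.97 = £3,833.62.

£3,833.62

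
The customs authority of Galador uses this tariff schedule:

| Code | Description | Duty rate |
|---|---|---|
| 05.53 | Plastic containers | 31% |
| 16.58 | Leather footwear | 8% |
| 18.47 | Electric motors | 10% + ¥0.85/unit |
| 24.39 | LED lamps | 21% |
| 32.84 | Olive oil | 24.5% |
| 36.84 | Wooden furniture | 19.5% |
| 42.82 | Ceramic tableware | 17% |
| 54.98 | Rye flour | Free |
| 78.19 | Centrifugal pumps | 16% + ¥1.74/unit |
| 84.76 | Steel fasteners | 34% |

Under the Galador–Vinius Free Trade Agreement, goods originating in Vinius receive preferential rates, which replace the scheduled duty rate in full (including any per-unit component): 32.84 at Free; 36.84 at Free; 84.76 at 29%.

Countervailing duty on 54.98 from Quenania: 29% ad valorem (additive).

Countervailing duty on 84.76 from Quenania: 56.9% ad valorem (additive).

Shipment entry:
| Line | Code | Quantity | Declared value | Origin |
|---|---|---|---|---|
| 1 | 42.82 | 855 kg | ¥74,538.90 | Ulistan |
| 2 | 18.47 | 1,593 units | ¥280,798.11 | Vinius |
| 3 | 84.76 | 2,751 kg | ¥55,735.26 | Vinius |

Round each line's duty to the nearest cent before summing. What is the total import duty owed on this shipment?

Line 1 (42.82, Ulistan, 855 kg, ¥74,538.90):
Base rate for 42.82 is 17%.
Duty = ¥74,538.90 × 17% = ¥12,671.61.
Line 2 (18.47, Vinius, 1,593 units, ¥280,798.11):
Base rate for 18.47 is 10% + ¥0.85/unit.
Origin Vinius is the FTA partner but 18.47 is not on the preference list; base rate stands.
Duty = ¥280,798.11 × 10% + 1,593 × ¥0.85 = ¥29,433.86.
Line 3 (84.76, Vinius, 2,751 kg, ¥55,735.26):
Base rate for 84.76 is 34%.
Origin Vinius qualifies under the Galador–Vinius agreement and 84.76 is covered: preferential rate 29% applies instead.
The additional-duty order on 84.76 targets Quenania, not Vinius; it does not apply.
Duty = ¥55,735.26 × 29% = ¥16,163.23.
Total = ¥12,671.61 + ¥29,433.86 + ¥16,163.23 = ¥58,268.70.

¥58,268.70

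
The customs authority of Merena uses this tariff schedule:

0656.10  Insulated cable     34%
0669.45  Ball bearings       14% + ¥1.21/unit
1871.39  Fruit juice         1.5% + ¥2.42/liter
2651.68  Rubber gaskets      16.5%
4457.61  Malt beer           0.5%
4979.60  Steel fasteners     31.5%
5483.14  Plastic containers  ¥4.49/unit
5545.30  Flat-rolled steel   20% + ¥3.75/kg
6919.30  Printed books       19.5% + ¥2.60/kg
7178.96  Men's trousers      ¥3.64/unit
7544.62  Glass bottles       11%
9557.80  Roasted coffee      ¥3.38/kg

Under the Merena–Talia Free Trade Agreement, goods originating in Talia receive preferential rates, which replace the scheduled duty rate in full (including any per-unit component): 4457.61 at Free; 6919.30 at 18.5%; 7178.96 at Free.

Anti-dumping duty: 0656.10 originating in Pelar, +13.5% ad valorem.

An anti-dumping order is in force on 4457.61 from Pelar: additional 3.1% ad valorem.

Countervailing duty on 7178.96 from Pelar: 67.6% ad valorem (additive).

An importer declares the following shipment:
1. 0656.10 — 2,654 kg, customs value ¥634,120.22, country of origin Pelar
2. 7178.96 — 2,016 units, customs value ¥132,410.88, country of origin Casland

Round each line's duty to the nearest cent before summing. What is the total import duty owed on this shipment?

Line 1 (0656.10, Pelar, 2,654 kg, ¥634,120.22):
Base rate for 0656.10 is 34%.
Additional duty on 0656.10 from Pelar: +13.5%. Applied ad valorem rate: 34% + 13.5% = 47.5%.
Duty = ¥634,120.22 × 47.5% = ¥301,207.10.
Line 2 (7178.96, Casland, 2,016 units, ¥132,410.88):
Base rate for 7178.96 is ¥3.64/unit.
7178.96 has an FTA preferential rate, but origin Casland is not Talia; base rate stands.
The additional-duty order on 7178.96 targets Pelar, not Casland; it does not apply.
Duty = 2,016 × ¥3.64 = ¥7,338.24.
Total = ¥301,207.10 + ¥7,338.24 = ¥308,545.34.

¥308,545.34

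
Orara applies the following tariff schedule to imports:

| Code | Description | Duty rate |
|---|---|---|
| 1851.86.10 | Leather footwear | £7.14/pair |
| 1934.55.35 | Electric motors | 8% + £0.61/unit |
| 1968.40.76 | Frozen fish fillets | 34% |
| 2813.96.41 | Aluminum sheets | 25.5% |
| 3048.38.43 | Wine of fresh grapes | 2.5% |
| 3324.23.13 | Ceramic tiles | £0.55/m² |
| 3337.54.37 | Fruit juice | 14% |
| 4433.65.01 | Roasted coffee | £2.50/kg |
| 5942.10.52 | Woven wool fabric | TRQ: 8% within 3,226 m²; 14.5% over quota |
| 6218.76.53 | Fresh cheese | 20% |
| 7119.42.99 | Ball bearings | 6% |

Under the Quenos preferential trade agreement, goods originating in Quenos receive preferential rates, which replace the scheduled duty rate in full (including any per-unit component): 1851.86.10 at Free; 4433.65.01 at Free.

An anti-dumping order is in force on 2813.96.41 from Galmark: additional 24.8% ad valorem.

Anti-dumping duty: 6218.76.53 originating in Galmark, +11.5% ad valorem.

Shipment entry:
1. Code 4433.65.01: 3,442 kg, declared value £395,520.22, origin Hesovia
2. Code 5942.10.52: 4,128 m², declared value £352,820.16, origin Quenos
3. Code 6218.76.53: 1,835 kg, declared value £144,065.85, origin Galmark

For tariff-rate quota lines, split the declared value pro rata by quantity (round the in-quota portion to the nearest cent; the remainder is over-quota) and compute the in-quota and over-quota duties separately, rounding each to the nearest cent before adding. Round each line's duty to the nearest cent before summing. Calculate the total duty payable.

Line 1 (4433.65.01, Hesovia, 3,442 kg, £395,520.22):
Base rate for 4433.65.01 is £2.50/kg.
4433.65.01 has an FTA preferential rate, but origin Hesovia is not Quenos; base rate stands.
Duty = 3,442 × £2.50 = £8,605.00.
Line 2 (5942.10.52, Quenos, 4,128 m², £352,820.16):
Code 5942.10.52 is under a tariff-rate quota (threshold 3,226 m²). In-quota: 3,226 m² at 8%; over-quota: 902 m² at 14.5%.
Pro-rata value split: in-quota = £352,820.16 × 3,226/4,128 = £275,726.22; over-quota = £352,820.16 − £275,726.22 = £77,093.94.
In-quota duty = £275,726.22 × 8% = £22,058.10. Over-quota duty = £77,093.94 × 14.5% = £11,178.62.
Line duty = £22,058.10 + £11,178.62 = £33,236.72.
Line 3 (6218.76.53, Galmark, 1,835 kg, £144,065.85):
Base rate for 6218.76.53 is 20%.
Additional duty on 6218.76.53 from Galmark: +11.5%. Applied ad valorem rate: 20% + 11.5% = 31.5%.
Duty = £144,065.85 × 31.5% = £45,380.74.
Total = £8,605.00 + £33,236.72 + £45,380.74 = £87,222.46.

£87,222.46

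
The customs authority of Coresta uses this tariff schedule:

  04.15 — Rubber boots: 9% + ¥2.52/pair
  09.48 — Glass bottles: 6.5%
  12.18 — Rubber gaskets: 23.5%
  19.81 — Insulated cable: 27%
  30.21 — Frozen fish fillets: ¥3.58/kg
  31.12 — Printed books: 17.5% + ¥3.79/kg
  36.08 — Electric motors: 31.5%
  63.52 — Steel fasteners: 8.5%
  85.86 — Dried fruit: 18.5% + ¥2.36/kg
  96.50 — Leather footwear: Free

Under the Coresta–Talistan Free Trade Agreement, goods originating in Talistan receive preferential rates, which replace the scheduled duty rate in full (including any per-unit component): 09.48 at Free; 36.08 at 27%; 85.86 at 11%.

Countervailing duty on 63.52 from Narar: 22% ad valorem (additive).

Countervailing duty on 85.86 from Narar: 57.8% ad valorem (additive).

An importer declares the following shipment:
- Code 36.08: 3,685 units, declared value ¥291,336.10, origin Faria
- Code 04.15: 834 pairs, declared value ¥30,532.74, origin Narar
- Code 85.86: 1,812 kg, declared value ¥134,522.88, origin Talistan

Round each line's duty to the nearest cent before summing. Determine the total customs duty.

Line 1 (36.08, Faria, 3,685 units, ¥291,336.10):
Base rate for 36.08 is 31.5%.
36.08 has an FTA preferential rate, but origin Faria is not Talistan; base rate stands.
Duty = ¥291,336.10 × 31.5% = ¥91,770.87.
Line 2 (04.15, Narar, 834 pairs, ¥30,532.74):
Base rate for 04.15 is 9% + ¥2.52/pair.
Duty = ¥30,532.74 × 9% + 834 × ¥2.52 = ¥4,849.63.
Line 3 (85.86, Talistan, 1,812 kg, ¥134,522.88):
Base rate for 85.86 is 18.5% + ¥2.36/kg.
Origin Talistan qualifies under the Coresta–Talistan agreement and 85.86 is covered: preferential rate 11% applies instead.
The additional-duty order on 85.86 targets Narar, not Talistan; it does not apply.
Duty = ¥134,522.88 × 11% = ¥14,797.52.
Total = ¥91,770.87 + ¥4,849.63 + ¥14,797.52 = ¥111,418.02.

¥111,418.02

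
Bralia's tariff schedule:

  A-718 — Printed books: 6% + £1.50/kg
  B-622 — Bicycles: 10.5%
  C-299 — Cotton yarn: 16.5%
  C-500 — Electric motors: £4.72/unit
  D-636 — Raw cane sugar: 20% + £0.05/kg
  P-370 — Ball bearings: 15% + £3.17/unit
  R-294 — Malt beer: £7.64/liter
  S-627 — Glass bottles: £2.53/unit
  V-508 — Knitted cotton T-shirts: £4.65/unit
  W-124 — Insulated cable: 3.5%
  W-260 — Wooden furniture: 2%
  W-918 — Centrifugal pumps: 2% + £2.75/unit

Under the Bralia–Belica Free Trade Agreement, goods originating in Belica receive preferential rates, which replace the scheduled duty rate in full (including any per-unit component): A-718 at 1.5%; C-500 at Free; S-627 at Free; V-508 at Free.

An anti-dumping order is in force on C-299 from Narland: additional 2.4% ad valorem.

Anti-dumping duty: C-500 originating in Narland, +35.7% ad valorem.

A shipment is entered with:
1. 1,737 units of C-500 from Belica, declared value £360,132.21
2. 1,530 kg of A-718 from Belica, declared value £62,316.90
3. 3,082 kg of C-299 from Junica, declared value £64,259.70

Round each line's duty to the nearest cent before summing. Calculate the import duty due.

£11,537.60

Line 1 (C-500, Belica, 1,737 units, £360,132.21):
Base rate for C-500 is £4.72/unit.
Origin Belica qualifies under the Bralia–Belica agreement and C-500 is covered: preferential rate Free applies instead.
The additional-duty order on C-500 targets Narland, not Belica; it does not apply.
Duty = £360,132.21 × 0% = £0.00.
Line 2 (A-718, Belica, 1,530 kg, £62,316.90):
Base rate for A-718 is 6% + £1.50/kg.
Origin Belica qualifies under the Bralia–Belica agreement and A-718 is covered: preferential rate 1.5% applies instead.
Duty = £62,316.90 × 1.5% = £934.75.
Line 3 (C-299, Junica, 3,082 kg, £64,259.70):
Base rate for C-299 is 16.5%.
The additional-duty order on C-299 targets Narland, not Junica; it does not apply.
Duty = £64,259.70 × 16.5% = £10,602.85.
Total = £0.00 + £934.75 + £10,602.85 = £11,537.60.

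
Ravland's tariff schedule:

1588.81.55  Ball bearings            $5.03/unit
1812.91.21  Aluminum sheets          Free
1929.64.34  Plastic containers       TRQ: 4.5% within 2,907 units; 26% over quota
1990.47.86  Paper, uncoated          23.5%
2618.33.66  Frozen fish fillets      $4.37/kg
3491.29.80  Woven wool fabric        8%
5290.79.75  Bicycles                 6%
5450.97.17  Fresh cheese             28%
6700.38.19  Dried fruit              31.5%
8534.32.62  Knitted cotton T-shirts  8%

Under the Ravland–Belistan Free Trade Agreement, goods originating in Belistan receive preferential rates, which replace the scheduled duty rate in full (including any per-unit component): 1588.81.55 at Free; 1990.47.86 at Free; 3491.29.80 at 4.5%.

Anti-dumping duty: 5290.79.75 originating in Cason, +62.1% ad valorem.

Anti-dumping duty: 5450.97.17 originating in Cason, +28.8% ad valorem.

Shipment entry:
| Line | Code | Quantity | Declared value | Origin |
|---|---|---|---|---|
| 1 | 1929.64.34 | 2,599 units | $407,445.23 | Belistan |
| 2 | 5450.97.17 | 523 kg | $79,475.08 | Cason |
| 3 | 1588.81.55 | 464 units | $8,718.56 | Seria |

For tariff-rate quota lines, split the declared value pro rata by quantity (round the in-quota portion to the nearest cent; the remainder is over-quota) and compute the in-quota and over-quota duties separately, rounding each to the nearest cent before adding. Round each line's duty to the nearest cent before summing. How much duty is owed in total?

$65,810.81

Line 1 (1929.64.34, Belistan, 2,599 units, $407,445.23):
Code 1929.64.34 is under a tariff-rate quota (threshold 2,907 units). Quantity 2,599 units is within the quota, so the in-quota rate 4.5% applies to the full value.
Duty = $407,445.23 × 4.5% = $18,335.04.
Line 2 (5450.97.17, Cason, 523 kg, $79,475.08):
Base rate for 5450.97.17 is 28%.
Additional duty on 5450.97.17 from Cason: +28.8%. Applied ad valorem rate: 28% + 28.8% = 56.8%.
Duty = $79,475.08 × 56.8% = $45,141.85.
Line 3 (1588.81.55, Seria, 464 units, $8,718.56):
Base rate for 1588.81.55 is $5.03/unit.
1588.81.55 has an FTA preferential rate, but origin Seria is not Belistan; base rate stands.
Duty = 464 × $5.03 = $2,333.92.
Total = $18,335.04 + $45,141.85 + $2,333.92 = $65,810.81.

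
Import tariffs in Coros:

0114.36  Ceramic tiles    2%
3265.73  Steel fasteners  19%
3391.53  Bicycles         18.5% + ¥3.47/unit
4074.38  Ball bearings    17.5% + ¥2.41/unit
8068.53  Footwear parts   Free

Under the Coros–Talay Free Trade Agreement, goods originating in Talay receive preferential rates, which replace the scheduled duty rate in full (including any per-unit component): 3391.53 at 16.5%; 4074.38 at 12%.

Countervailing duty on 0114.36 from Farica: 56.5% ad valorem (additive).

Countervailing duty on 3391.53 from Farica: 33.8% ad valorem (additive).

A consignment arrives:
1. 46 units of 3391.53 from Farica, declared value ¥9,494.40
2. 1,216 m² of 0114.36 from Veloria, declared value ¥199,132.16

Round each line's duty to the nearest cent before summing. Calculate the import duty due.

Line 1 (3391.53, Farica, 46 units, ¥9,494.40):
Base rate for 3391.53 is 18.5% + ¥3.47/unit.
3391.53 has an FTA preferential rate, but origin Farica is not Talay; base rate stands.
Additional duty on 3391.53 from Farica: +33.8%. Applied ad valorem rate: 18.5% + 33.8% = 52.3%.
Duty = ¥9,494.40 × 52.3% + 46 × ¥3.47 = ¥5,125.19.
Line 2 (0114.36, Veloria, 1,216 m², ¥199,132.16):
Base rate for 0114.36 is 2%.
The additional-duty order on 0114.36 targets Farica, not Veloria; it does not apply.
Duty = ¥199,132.16 × 2% = ¥3,982.64.
Total = ¥5,125.19 + ¥3,982.64 = ¥9,107.83.

¥9,107.83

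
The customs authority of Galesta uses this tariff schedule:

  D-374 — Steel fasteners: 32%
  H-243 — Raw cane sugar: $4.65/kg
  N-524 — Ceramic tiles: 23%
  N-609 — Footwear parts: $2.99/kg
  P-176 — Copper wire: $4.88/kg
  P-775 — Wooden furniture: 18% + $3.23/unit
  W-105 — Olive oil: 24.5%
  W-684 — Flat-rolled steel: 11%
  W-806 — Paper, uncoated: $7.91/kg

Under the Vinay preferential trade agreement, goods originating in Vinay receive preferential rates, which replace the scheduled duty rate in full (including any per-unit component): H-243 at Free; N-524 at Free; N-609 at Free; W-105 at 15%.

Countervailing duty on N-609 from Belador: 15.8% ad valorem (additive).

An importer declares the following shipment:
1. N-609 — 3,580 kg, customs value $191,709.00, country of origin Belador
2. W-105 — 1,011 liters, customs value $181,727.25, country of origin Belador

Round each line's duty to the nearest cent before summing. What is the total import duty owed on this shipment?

Line 1 (N-609, Belador, 3,580 kg, $191,709.00):
Base rate for N-609 is $2.99/kg.
N-609 has an FTA preferential rate, but origin Belador is not Vinay; base rate stands.
Additional duty on N-609 from Belador: +15.8% ad valorem. Applied ad valorem rate = 15.8%.
Duty = $191,709.00 × 15.8% + 3,580 × $2.99 = $40,994.22.
Line 2 (W-105, Belador, 1,011 liters, $181,727.25):
Base rate for W-105 is 24.5%.
W-105 has an FTA preferential rate, but origin Belador is not Vinay; base rate stands.
Duty = $181,727.25 × 24.5% = $44,523.18.
Total = $40,994.22 + $44,523.18 = $85,517.40.

$85,517.40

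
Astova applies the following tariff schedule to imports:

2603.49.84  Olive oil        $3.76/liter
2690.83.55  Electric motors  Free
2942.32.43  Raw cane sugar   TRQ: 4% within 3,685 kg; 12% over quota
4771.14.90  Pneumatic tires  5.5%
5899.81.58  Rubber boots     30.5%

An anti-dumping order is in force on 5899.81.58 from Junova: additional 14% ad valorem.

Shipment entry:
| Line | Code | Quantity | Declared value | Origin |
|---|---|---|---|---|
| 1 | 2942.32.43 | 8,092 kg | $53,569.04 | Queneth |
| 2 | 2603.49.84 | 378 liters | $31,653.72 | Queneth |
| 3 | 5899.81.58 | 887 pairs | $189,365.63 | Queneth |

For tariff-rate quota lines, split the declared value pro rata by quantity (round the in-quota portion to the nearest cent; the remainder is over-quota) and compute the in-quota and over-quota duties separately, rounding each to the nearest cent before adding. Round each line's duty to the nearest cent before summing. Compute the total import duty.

$63,654.51

Line 1 (2942.32.43, Queneth, 8,092 kg, $53,569.04):
Code 2942.32.43 is under a tariff-rate quota (threshold 3,685 kg). In-quota: 3,685 kg at 4%; over-quota: 4,407 kg at 12%.
Pro-rata value split: in-quota = $53,569.04 × 3,685/8,092 = $24,394.70; over-quota = $53,569.04 − $24,394.70 = $29,174.34.
In-quota duty = $24,394.70 × 4% = $975.79. Over-quota duty = $29,174.34 × 12% = $3,500.92.
Line duty = $975.79 + $3,500.92 = $4,476.71.
Line 2 (2603.49.84, Queneth, 378 liters, $31,653.72):
Base rate for 2603.49.84 is $3.76/liter.
Duty = 378 × $3.76 = $1,421.28.
Line 3 (5899.81.58, Queneth, 887 pairs, $189,365.63):
Base rate for 5899.81.58 is 30.5%.
The additional-duty order on 5899.81.58 targets Junova, not Queneth; it does not apply.
Duty = $189,365.63 × 30.5% = $57,756.52.
Total = $4,476.71 + $1,421.28 + $57,756.52 = $63,654.51.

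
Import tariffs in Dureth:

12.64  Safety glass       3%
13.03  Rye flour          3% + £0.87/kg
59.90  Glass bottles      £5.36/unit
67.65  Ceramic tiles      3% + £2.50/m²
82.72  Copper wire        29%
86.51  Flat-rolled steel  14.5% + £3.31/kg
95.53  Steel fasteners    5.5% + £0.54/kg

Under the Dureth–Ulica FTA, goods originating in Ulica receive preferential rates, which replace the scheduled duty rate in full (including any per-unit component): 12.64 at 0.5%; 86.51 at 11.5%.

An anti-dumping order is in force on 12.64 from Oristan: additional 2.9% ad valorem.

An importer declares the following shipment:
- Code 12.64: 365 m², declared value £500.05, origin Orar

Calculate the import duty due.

£15.00

Line 1 (12.64, Orar, 365 m², £500.05):
Base rate for 12.64 is 3%.
12.64 has an FTA preferential rate, but origin Orar is not Ulica; base rate stands.
The additional-duty order on 12.64 targets Oristan, not Orar; it does not apply.
Duty = £500.05 × 3% = £15.00.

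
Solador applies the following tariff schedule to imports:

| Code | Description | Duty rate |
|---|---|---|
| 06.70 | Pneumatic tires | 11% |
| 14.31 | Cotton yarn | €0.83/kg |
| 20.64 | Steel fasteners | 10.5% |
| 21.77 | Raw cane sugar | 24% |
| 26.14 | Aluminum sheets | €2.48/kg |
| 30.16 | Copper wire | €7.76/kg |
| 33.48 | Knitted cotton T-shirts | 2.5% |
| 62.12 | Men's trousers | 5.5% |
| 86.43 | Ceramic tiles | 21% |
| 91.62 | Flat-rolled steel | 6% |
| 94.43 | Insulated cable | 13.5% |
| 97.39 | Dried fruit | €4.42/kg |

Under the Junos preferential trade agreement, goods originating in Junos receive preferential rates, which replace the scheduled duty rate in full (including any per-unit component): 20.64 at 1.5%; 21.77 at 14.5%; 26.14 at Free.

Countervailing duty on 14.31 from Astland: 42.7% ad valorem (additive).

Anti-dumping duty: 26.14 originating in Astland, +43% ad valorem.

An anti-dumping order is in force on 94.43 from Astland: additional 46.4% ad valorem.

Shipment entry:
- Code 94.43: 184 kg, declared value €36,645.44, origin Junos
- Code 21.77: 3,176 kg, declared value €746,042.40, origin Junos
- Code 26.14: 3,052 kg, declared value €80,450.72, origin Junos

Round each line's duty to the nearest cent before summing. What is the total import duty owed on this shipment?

€113,123.28

Line 1 (94.43, Junos, 184 kg, €36,645.44):
Base rate for 94.43 is 13.5%.
Origin Junos is the FTA partner but 94.43 is not on the preference list; base rate stands.
The additional-duty order on 94.43 targets Astland, not Junos; it does not apply.
Duty = €36,645.44 × 13.5% = €4,947.13.
Line 2 (21.77, Junos, 3,176 kg, €746,042.40):
Base rate for 21.77 is 24%.
Origin Junos qualifies under the Solador–Junos agreement and 21.77 is covered: preferential rate 14.5% applies instead.
Duty = €746,042.40 × 14.5% = €108,176.15.
Line 3 (26.14, Junos, 3,052 kg, €80,450.72):
Base rate for 26.14 is €2.48/kg.
Origin Junos qualifies under the Solador–Junos agreement and 26.14 is covered: preferential rate Free applies instead.
The additional-duty order on 26.14 targets Astland, not Junos; it does not apply.
Duty = €80,450.72 × 0% = €0.00.
Total = €4,947.13 + €108,176.15 + €0.00 = €113,123.28.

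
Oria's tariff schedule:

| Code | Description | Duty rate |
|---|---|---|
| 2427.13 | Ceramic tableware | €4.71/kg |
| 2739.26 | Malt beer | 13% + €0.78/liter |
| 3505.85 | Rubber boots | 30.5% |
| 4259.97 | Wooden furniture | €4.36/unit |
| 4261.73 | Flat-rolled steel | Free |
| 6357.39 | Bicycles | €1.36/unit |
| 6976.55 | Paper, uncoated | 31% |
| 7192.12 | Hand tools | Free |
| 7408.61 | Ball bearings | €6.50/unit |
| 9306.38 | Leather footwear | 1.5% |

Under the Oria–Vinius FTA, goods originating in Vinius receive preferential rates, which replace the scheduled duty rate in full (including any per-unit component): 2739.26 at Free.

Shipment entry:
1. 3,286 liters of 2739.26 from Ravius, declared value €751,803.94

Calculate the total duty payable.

€100,297.59

Line 1 (2739.26, Ravius, 3,286 liters, €751,803.94):
Base rate for 2739.26 is 13% + €0.78/liter.
2739.26 has an FTA preferential rate, but origin Ravius is not Vinius; base rate stands.
Duty = €751,803.94 × 13% + 3,286 × €0.78 = €100,297.59.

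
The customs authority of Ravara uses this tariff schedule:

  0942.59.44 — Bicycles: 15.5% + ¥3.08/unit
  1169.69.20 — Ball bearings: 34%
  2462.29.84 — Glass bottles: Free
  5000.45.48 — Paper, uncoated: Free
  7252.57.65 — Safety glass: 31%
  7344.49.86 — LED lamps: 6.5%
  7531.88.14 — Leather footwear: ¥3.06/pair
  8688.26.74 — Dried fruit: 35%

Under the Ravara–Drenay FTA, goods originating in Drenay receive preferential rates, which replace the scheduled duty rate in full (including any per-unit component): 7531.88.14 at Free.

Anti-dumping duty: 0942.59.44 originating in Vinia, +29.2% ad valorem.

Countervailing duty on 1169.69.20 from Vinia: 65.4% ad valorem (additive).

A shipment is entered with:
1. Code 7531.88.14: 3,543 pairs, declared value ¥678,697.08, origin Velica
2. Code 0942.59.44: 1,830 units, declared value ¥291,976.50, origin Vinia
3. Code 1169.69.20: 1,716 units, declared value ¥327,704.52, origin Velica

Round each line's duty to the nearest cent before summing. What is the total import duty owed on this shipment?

Line 1 (7531.88.14, Velica, 3,543 pairs, ¥678,697.08):
Base rate for 7531.88.14 is ¥3.06/pair.
7531.88.14 has an FTA preferential rate, but origin Velica is not Drenay; base rate stands.
Duty = 3,543 × ¥3.06 = ¥10,841.58.
Line 2 (0942.59.44, Vinia, 1,830 units, ¥291,976.50):
Base rate for 0942.59.44 is 15.5% + ¥3.08/unit.
Additional duty on 0942.59.44 from Vinia: +29.2%. Applied ad valorem rate: 15.5% + 29.2% = 44.7%.
Duty = ¥291,976.50 × 44.7% + 1,830 × ¥3.08 = ¥136,149.90.
Line 3 (1169.69.20, Velica, 1,716 units, ¥327,704.52):
Base rate for 1169.69.20 is 34%.
The additional-duty order on 1169.69.20 targets Vinia, not Velica; it does not apply.
Duty = ¥327,704.52 × 34% = ¥111,419.54.
Total = ¥10,841.58 + ¥136,149.90 + ¥111,419.54 = ¥258,411.02.

¥258,411.02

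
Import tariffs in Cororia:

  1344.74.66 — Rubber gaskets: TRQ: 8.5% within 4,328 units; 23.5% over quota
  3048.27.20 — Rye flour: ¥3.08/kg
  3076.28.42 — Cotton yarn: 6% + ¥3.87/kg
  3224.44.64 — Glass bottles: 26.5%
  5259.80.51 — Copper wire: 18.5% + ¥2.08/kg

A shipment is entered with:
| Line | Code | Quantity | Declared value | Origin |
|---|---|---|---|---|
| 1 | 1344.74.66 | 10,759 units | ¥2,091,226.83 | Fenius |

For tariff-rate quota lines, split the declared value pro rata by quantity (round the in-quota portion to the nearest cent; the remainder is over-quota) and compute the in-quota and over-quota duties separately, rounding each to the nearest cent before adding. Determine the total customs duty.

¥365,253.31

Line 1 (1344.74.66, Fenius, 10,759 units, ¥2,091,226.83):
Code 1344.74.66 is under a tariff-rate quota (threshold 4,328 units). In-quota: 4,328 units at 8.5%; over-quota: 6,431 units at 23.5%.
Pro-rata value split: in-quota = ¥2,091,226.83 × 4,328/10,759 = ¥841,233.36; over-quota = ¥2,091,226.83 − ¥841,233.36 = ¥1,249,993.47.
In-quota duty = ¥841,233.36 × 8.5% = ¥71,504.84. Over-quota duty = ¥1,249,993.47 × 23.5% = ¥293,748.47.
Line duty = ¥71,504.84 + ¥293,748.47 = ¥365,253.31.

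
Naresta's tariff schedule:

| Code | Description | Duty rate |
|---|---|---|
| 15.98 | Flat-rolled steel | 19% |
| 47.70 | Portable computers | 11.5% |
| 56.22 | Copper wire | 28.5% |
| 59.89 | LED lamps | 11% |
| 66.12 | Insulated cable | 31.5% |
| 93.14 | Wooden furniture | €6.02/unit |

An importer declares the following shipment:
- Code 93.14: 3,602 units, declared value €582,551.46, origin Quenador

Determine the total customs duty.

€21,684.04

Line 1 (93.14, Quenador, 3,602 units, €582,551.46):
Base rate for 93.14 is €6.02/unit.
Duty = 3,602 × €6.02 = €21,684.04.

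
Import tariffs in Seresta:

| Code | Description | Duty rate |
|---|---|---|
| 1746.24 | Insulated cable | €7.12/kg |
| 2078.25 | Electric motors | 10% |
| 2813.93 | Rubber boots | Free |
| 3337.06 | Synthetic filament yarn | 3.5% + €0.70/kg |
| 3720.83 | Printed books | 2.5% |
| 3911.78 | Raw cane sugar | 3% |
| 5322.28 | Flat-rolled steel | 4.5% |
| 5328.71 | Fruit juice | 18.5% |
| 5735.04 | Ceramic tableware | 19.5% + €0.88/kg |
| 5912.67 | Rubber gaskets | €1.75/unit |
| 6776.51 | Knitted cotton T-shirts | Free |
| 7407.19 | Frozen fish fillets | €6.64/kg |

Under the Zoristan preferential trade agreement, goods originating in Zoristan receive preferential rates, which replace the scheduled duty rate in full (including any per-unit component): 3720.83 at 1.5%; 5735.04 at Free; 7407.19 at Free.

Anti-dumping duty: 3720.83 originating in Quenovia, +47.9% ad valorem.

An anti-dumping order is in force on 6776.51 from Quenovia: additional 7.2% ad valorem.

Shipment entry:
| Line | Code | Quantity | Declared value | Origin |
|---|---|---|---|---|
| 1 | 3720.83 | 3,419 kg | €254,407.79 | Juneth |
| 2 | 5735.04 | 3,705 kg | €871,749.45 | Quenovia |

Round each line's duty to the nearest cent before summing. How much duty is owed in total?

€179,611.73

Line 1 (3720.83, Juneth, 3,419 kg, €254,407.79):
Base rate for 3720.83 is 2.5%.
3720.83 has an FTA preferential rate, but origin Juneth is not Zoristan; base rate stands.
The additional-duty order on 3720.83 targets Quenovia, not Juneth; it does not apply.
Duty = €254,407.79 × 2.5% = €6,360.19.
Line 2 (5735.04, Quenovia, 3,705 kg, €871,749.45):
Base rate for 5735.04 is 19.5% + €0.88/kg.
5735.04 has an FTA preferential rate, but origin Quenovia is not Zoristan; base rate stands.
Duty = €871,749.45 × 19.5% + 3,705 × €0.88 = €173,251.54.
Total = €6,360.19 + €173,251.54 = €179,611.73.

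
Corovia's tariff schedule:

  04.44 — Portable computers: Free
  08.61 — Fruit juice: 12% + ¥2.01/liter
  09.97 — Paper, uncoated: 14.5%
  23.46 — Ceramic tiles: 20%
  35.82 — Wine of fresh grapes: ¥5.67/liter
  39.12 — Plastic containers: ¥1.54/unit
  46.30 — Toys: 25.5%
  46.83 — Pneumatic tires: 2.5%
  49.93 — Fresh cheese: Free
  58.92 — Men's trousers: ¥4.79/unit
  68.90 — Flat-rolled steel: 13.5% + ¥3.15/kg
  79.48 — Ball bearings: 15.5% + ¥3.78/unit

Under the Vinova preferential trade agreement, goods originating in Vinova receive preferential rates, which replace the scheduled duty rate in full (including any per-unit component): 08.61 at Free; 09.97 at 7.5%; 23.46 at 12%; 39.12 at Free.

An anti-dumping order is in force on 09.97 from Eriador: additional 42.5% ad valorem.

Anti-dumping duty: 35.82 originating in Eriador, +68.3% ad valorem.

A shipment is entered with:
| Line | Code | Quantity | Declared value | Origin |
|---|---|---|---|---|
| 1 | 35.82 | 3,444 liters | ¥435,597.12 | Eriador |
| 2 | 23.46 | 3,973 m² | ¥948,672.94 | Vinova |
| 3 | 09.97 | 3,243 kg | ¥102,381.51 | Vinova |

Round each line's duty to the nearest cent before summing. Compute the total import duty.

¥438,559.67

Line 1 (35.82, Eriador, 3,444 liters, ¥435,597.12):
Base rate for 35.82 is ¥5.67/liter.
Additional duty on 35.82 from Eriador: +68.3% ad valorem. Applied ad valorem rate = 68.3%.
Duty = ¥435,597.12 × 68.3% + 3,444 × ¥5.67 = ¥317,040.31.
Line 2 (23.46, Vinova, 3,973 m², ¥948,672.94):
Base rate for 23.46 is 20%.
Origin Vinova qualifies under the Corovia–Vinova agreement and 23.46 is covered: preferential rate 12% applies instead.
Duty = ¥948,672.94 × 12% = ¥113,840.75.
Line 3 (09.97, Vinova, 3,243 kg, ¥102,381.51):
Base rate for 09.97 is 14.5%.
Origin Vinova qualifies under the Corovia–Vinova agreement and 09.97 is covered: preferential rate 7.5% applies instead.
The additional-duty order on 09.97 targets Eriador, not Vinova; it does not apply.
Duty = ¥102,381.51 × 7.5% = ¥7,678.61.
Total = ¥317,040.31 + ¥113,840.75 + ¥7,678.61 = ¥438,559.67.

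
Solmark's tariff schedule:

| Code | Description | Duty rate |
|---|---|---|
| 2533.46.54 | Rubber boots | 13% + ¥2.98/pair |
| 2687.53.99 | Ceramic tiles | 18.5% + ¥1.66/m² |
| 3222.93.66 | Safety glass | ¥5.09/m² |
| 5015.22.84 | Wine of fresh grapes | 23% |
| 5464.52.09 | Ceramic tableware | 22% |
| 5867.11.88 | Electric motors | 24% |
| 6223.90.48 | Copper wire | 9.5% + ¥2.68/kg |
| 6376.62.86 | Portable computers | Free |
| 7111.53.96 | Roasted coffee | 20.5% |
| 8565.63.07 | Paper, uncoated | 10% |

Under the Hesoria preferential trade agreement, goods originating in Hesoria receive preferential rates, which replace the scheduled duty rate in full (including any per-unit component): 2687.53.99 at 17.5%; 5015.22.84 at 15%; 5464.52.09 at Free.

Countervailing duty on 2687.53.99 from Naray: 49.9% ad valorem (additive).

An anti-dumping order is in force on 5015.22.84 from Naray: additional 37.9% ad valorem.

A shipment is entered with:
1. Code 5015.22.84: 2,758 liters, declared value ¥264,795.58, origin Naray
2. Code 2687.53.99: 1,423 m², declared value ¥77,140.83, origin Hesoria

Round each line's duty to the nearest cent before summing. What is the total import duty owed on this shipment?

Line 1 (5015.22.84, Naray, 2,758 liters, ¥264,795.58):
Base rate for 5015.22.84 is 23%.
5015.22.84 has an FTA preferential rate, but origin Naray is not Hesoria; base rate stands.
Additional duty on 5015.22.84 from Naray: +37.9%. Applied ad valorem rate: 23% + 37.9% = 60.9%.
Duty = ¥264,795.58 × 60.9% = ¥161,260.51.
Line 2 (2687.53.99, Hesoria, 1,423 m², ¥77,140.83):
Base rate for 2687.53.99 is 18.5% + ¥1.66/m².
Origin Hesoria qualifies under the Solmark–Hesoria agreement and 2687.53.99 is covered: preferential rate 17.5% applies instead.
The additional-duty order on 2687.53.99 targets Naray, not Hesoria; it does not apply.
Duty = ¥77,140.83 × 17.5% = ¥13,499.65.
Total = ¥161,260.51 + ¥13,499.65 = ¥174,760.16.

¥174,760.16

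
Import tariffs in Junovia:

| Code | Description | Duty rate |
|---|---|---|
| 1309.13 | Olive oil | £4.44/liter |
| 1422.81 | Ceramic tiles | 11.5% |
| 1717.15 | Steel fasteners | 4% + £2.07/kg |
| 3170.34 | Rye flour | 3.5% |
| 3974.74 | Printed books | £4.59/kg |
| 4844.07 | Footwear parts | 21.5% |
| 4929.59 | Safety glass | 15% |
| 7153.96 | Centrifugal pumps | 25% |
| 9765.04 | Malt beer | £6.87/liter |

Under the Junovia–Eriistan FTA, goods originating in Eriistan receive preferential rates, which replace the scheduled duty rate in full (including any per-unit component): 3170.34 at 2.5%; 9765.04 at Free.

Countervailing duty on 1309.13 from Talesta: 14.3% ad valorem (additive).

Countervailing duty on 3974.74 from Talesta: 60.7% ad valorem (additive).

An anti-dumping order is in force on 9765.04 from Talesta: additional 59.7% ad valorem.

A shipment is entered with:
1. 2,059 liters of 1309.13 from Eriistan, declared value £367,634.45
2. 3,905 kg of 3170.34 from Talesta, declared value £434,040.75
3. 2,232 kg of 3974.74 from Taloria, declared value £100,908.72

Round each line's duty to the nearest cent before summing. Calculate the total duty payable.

Line 1 (1309.13, Eriistan, 2,059 liters, £367,634.45):
Base rate for 1309.13 is £4.44/liter.
Origin Eriistan is the FTA partner but 1309.13 is not on the preference list; base rate stands.
The additional-duty order on 1309.13 targets Talesta, not Eriistan; it does not apply.
Duty = 2,059 × £4.44 = £9,141.96.
Line 2 (3170.34, Talesta, 3,905 kg, £434,040.75):
Base rate for 3170.34 is 3.5%.
3170.34 has an FTA preferential rate, but origin Talesta is not Eriistan; base rate stands.
Duty = £434,040.75 × 3.5% = £15,191.43.
Line 3 (3974.74, Taloria, 2,232 kg, £100,908.72):
Base rate for 3974.74 is £4.59/kg.
The additional-duty order on 3974.74 targets Talesta, not Taloria; it does not apply.
Duty = 2,232 × £4.59 = £10,244.88.
Total = £9,141.96 + £15,191.43 + £10,244.88 = £34,578.27.

£34,578.27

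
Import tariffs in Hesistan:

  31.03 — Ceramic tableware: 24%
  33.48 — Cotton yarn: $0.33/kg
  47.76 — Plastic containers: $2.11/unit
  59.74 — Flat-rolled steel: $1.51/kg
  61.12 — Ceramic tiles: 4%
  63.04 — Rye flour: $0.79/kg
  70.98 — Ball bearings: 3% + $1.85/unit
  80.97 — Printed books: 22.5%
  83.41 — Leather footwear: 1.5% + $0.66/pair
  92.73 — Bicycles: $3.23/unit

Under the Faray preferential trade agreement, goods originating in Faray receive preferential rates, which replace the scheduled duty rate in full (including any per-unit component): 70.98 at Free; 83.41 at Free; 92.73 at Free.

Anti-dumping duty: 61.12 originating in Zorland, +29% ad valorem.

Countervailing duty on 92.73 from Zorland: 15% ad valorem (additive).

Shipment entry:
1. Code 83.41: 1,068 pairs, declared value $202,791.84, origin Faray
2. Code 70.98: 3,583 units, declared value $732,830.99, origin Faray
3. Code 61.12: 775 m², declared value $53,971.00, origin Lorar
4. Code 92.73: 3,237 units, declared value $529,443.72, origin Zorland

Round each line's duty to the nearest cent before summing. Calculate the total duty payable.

Line 1 (83.41, Faray, 1,068 pairs, $202,791.84):
Base rate for 83.41 is 1.5% + $0.66/pair.
Origin Faray qualifies under the Hesistan–Faray agreement and 83.41 is covered: preferential rate Free applies instead.
Duty = $202,791.84 × 0% = $0.00.
Line 2 (70.98, Faray, 3,583 units, $732,830.99):
Base rate for 70.98 is 3% + $1.85/unit.
Origin Faray qualifies under the Hesistan–Faray agreement and 70.98 is covered: preferential rate Free applies instead.
Duty = $732,830.99 × 0% = $0.00.
Line 3 (61.12, Lorar, 775 m², $53,971.00):
Base rate for 61.12 is 4%.
The additional-duty order on 61.12 targets Zorland, not Lorar; it does not apply.
Duty = $53,971.00 × 4% = $2,158.84.
Line 4 (92.73, Zorland, 3,237 units, $529,443.72):
Base rate for 92.73 is $3.23/unit.
92.73 has an FTA preferential rate, but origin Zorland is not Faray; base rate stands.
Additional duty on 92.73 from Zorland: +15% ad valorem. Applied ad valorem rate = 15%.
Duty = $529,443.72 × 15% + 3,237 × $3.23 = $89,872.07.
Total = $0.00 + $0.00 + $2,158.84 + $89,872.07 = $92,030.91.

$92,030.91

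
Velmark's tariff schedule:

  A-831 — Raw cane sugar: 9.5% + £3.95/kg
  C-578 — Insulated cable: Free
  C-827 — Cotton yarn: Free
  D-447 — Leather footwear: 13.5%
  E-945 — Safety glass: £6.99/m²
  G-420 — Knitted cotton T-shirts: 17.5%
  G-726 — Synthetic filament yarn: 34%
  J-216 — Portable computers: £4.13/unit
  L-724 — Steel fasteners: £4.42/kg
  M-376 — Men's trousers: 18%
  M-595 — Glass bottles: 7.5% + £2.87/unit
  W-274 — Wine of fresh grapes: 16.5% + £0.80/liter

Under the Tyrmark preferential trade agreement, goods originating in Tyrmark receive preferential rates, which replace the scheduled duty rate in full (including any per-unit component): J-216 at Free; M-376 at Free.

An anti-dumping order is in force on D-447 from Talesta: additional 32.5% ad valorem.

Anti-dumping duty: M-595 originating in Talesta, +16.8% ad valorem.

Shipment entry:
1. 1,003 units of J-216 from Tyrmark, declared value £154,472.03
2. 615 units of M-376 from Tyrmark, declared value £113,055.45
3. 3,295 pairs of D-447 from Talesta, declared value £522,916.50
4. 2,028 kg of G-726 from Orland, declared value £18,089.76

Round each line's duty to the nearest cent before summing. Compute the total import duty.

£246,692.11

Line 1 (J-216, Tyrmark, 1,003 units, £154,472.03):
Base rate for J-216 is £4.13/unit.
Origin Tyrmark qualifies under the Velmark–Tyrmark agreement and J-216 is covered: preferential rate Free applies instead.
Duty = £154,472.03 × 0% = £0.00.
Line 2 (M-376, Tyrmark, 615 units, £113,055.45):
Base rate for M-376 is 18%.
Origin Tyrmark qualifies under the Velmark–Tyrmark agreement and M-376 is covered: preferential rate Free applies instead.
Duty = £113,055.45 × 0% = £0.00.
Line 3 (D-447, Talesta, 3,295 pairs, £522,916.50):
Base rate for D-447 is 13.5%.
Additional duty on D-447 from Talesta: +32.5%. Applied ad valorem rate: 13.5% + 32.5% = 46%.
Duty = £522,916.50 × 46% = £240,541.59.
Line 4 (G-726, Orland, 2,028 kg, £18,089.76):
Base rate for G-726 is 34%.
Duty = £18,089.76 × 34% = £6,150.52.
Total = £0.00 + £0.00 + £240,541.59 + £6,150.52 = £246,692.11.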